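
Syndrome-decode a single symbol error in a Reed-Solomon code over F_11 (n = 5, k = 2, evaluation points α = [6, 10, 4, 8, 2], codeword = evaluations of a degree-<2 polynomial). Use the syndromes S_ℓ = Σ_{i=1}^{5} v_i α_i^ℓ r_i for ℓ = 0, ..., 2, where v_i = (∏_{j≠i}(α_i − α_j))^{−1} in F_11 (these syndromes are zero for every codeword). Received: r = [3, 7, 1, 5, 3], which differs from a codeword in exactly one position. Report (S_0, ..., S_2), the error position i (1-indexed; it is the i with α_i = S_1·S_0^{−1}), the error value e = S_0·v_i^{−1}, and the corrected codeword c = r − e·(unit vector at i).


S = (7, 3, 6), error at position 5, error magnitude e = 4, c = [3, 7, 1, 5, 10].

Step 1: column multipliers v_i = (∏_{j≠i}(α_i − α_j))^{−1} mod 11.
  i = 1 (α = 6): (6−10)(6−4)(6−8)(6−2) = (−4)·2·(−2)·4 = 64 ≡ 9, so v_1 = 9^{−1} = 5 (mod 11).
  i = 2 (α = 10): (10−6)(10−4)(10−8)(10−2) = 4·6·2·8 = 384 ≡ 10, so v_2 = 10^{−1} = 10 (mod 11).
  i = 3 (α = 4): (4−6)(4−10)(4−8)(4−2) = (−2)·(−6)·(−4)·2 = −96 ≡ 3, so v_3 = 3^{−1} = 4 (mod 11).
  i = 4 (α = 8): (8−6)(8−10)(8−4)(8−2) = 2·(−2)·4·6 = −96 ≡ 3, so v_4 = 3^{−1} = 4 (mod 11).
  i = 5 (α = 2): (2−6)(2−10)(2−4)(2−8) = (−4)·(−8)·(−2)·(−6) = 384 ≡ 10, so v_5 = 10^{−1} = 10 (mod 11).
  v = [5, 10, 4, 4, 10].
Step 2: syndromes of r = [3, 7, 1, 5, 3] (all sums mod 11).
  S_0 = Σ v_i r_i = 5·3 + 10·7 + 4·1 + 4·5 + 10·3 = 139 ≡ 7.
  S_1 = Σ v_i α_i r_i = 5·6·3 + 10·10·7 + 4·4·1 + 4·8·5 + 10·2·3 = 1026 ≡ 3.
  α_i^2 mod 11 = [3, 1, 5, 9, 4].
  S_2 = Σ v_i α_i^2 r_i = 5·3·3 + 10·1·7 + 4·5·1 + 4·9·5 + 10·4·3 = 435 ≡ 6.
  S = (7, 3, 6) ≠ 0, so r is not a codeword (an error is present).
Step 3: locate the error. For a single error e at position i, S_ℓ = v_i·e·α_i^ℓ, so α_err = S_1/S_0.
  S_0^{−1} = 7^{−1} = 8 (mod 11), so α_err = 3·8 = 24 ≡ 2 = α_5. Error position i = 5.
  Consistency check: S_2/S_1 = 6·4 = 24 ≡ 2 = α_err ✓ (single-error assumption holds).
Step 4: error magnitude e = S_0/v_5 = S_0·∏_{j≠5}(α_5 − α_j) = 7·10 = 70 ≡ 4 (mod 11).
Step 5: correct position 5: c_5 = r_5 − e = 3 − 4 ≡ 10 (mod 11). Hence c = [3, 7, 1, 5, 10].
  Check: interpolating c through the α_i gives m(x) = 8 + 1·x (degree < 2) with m(α_i) = c_i for every i, so c is indeed a codeword.


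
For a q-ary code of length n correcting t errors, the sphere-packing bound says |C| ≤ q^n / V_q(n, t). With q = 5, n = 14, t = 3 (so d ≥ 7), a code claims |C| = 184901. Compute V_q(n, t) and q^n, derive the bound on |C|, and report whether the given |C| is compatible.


V_q(n, t) = 24809, q^n = 6103515625, Hamming bound = 246020, |C| = 184901 ≤ bound (satisfied).

Step 1: Compute V_q(n, t) = Σ_{j=0}^3 C(n, j) (q−1)^j.
  j = 0: C(14,0)·(4)^0 = 1·1 = 1.
  j = 1: C(14,1)·(4)^1 = 14·4 = 56.
  j = 2: C(14,2)·(4)^2 = 91·16 = 1456.
  j = 3: C(14,3)·(4)^3 = 364·64 = 23296.
  V_q(n, t) = 1 + 56 + 1456 + 23296 = 24809.
Step 2: q^n = 5^14 = 6103515625.
Step 3: Hamming bound ⌊q^n / V_q(n,t)⌋ = ⌊6103515625/24809⌋ = 246020.
Step 4: Compare |C| = 184901 to 246020: satisfied.
The claimed |C| lies below the Hamming bound.


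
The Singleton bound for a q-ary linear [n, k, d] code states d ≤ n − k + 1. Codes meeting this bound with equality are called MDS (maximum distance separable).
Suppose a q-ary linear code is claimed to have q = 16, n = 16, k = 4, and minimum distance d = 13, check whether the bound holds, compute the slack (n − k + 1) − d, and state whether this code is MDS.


Singleton RHS = n − k + 1 = 13, slack = 0, bound satisfied, MDS.

Singleton bound: d ≤ n − k + 1.
Here n = 16, k = 4, so n − k + 1 = 13.
Given d = 13, check d ≤ 13: YES.
Slack = (n − k + 1) − d = 0.
The code is MDS (slack = 0).
Description: the claimed parameters are [16, 4, 13]_16; such a code would be MDS (meets Singleton bound).


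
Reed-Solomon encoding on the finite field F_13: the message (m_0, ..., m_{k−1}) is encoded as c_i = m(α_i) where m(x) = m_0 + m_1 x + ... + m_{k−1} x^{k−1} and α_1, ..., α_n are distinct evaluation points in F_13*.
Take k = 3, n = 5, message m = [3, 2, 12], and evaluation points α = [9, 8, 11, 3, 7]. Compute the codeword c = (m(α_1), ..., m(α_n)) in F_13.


c = [5, 7, 8, 0, 7]

Message polynomial: m(x) = 3 + 2·x + 12·x^2 (mod 13).
For each evaluation point α_i, compute m(α_i) mod 13:
  α_1 = 9: Horner steps 12 → 6 → 5, so m(9) = 5.
  α_2 = 8: Horner steps 12 → 7 → 7, so m(8) = 7.
  α_3 = 11: Horner steps 12 → 4 → 8, so m(11) = 8.
  α_4 = 3: Horner steps 12 → 12 → 0, so m(3) = 0.
  α_5 = 7: Horner steps 12 → 8 → 7, so m(7) = 7.
Codeword c = [5, 7, 8, 0, 7] ∈ F_13^5.


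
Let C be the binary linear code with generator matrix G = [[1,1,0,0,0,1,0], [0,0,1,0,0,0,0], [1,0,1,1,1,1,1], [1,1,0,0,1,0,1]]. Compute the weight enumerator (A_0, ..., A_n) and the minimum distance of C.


Weight distribution: A_0 = 1, A_1 = 1, A_2 = 1, A_3 = 4, A_4 = 5, A_5 = 3, A_6 = 1. Minimum distance d = 1.

Enumerate all 2^4 = 16 messages m ∈ F_2^4.
For each, compute codeword c = mG in F_2^7, then tally its weight.
  m = 0000 → c = 0000000, weight = 0.
  m = 1000 → c = 1100010, weight = 3.
  m = 0100 → c = 0010000, weight = 1.
  m = 1100 → c = 1110010, weight = 4.
  m = 0010 → c = 1011111, weight = 6.
  m = 1010 → c = 0111101, weight = 5.
  m = 0110 → c = 1001111, weight = 5.
  m = 1110 → c = 0101101, weight = 4.
  m = 0001 → c = 1100101, weight = 4.
  m = 1001 → c = 0000111, weight = 3.
  m = 0101 → c = 1110101, weight = 5.
  m = 1101 → c = 0010111, weight = 4.
  m = 0011 → c = 0111010, weight = 4.
  m = 1011 → c = 1011000, weight = 3.
  m = 0111 → c = 0101010, weight = 3.
  m = 1111 → c = 1001000, weight = 2.
Tally weights:
  weight 0: 1 codewords.
  weight 1: 1 codewords.
  weight 2: 1 codewords.
  weight 3: 4 codewords.
  weight 4: 5 codewords.
  weight 5: 3 codewords.
  weight 6: 1 codewords.
Minimum distance d = smallest w > 0 with A_w > 0 = 1.
Sanity: Σ A_w = 16 = 2^4 = 16 ✓.


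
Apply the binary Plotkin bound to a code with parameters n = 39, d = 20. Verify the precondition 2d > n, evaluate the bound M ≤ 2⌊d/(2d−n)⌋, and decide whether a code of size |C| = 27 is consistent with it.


Plotkin bound M ≤ 40; given |C| = 27 ≤ bound (satisfied).

Check applicability: 2d = 40, n = 39.
2d − n = 1 > 0, so Plotkin applies.
Compute d/(2d−n) = 20/1 ≈ 20.0000.
⌊d/(2d−n)⌋ = 20.
Plotkin bound: M ≤ 2·20 = 40.
Given |C| = 27, check: satisfied.
This |C| is below the Plotkin bound.


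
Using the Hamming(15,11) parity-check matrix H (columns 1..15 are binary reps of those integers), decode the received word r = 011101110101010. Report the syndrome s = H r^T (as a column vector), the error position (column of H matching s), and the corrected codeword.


s = (0, 1, 0, 0)^T, error position = 4, corrected codeword c = 011001110101010

Compute s = H r^T mod 2 one row at a time:
  s_1 = 1 + 0 + 1 + 0 + 1 + 0 + 1 + 0 = 4 ≡ 0 (mod 2).
  s_2 = 1 + 0 + 1 + 1 + 1 + 0 + 1 + 0 = 5 ≡ 1 (mod 2).
  s_3 = 1 + 1 + 1 + 1 + 1 + 0 + 1 + 0 = 6 ≡ 0 (mod 2).
  s_4 = 0 + 1 + 0 + 1 + 0 + 0 + 0 + 0 = 2 ≡ 0 (mod 2).
s = (0, 1, 0, 0)^T — this equals column 4 of H (binary 0100), so error is at position 4.
Correct: flip bit 4 of r = 011101110101010 to get c = 011001110101010.


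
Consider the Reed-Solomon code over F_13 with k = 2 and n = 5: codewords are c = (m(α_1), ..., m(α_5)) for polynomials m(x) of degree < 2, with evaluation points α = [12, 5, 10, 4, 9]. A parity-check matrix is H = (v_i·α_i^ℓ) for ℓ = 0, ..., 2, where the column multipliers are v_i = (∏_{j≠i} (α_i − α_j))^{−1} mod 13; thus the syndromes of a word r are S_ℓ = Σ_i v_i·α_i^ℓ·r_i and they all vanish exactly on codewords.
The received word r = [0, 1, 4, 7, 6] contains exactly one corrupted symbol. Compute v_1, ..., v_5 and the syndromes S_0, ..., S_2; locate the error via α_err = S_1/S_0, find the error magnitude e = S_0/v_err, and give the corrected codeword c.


S = (5, 7, 2), error at position 4, error magnitude e = 4, c = [0, 1, 4, 3, 6].

Step 1: column multipliers v_i = (∏_{j≠i}(α_i − α_j))^{−1} mod 13.
  i = 1 (α = 12): (12−5)(12−10)(12−4)(12−9) = 7·2·8·3 = 336 ≡ 11, so v_1 = 11^{−1} = 6 (mod 13).
  i = 2 (α = 5): (5−12)(5−10)(5−4)(5−9) = (−7)·(−5)·1·(−4) = −140 ≡ 3, so v_2 = 3^{−1} = 9 (mod 13).
  i = 3 (α = 10): (10−12)(10−5)(10−4)(10−9) = (−2)·5·6·1 = −60 ≡ 5, so v_3 = 5^{−1} = 8 (mod 13).
  i = 4 (α = 4): (4−12)(4−5)(4−10)(4−9) = (−8)·(−1)·(−6)·(−5) = 240 ≡ 6, so v_4 = 6^{−1} = 11 (mod 13).
  i = 5 (α = 9): (9−12)(9−5)(9−10)(9−4) = (−3)·4·(−1)·5 = 60 ≡ 8, so v_5 = 8^{−1} = 5 (mod 13).
  v = [6, 9, 8, 11, 5].
Step 2: syndromes of r = [0, 1, 4, 7, 6] (all sums mod 13).
  S_0 = Σ v_i r_i = 6·0 + 9·1 + 8·4 + 11·7 + 5·6 = 148 ≡ 5.
  S_1 = Σ v_i α_i r_i = 6·12·0 + 9·5·1 + 8·10·4 + 11·4·7 + 5·9·6 = 943 ≡ 7.
  α_i^2 mod 13 = [1, 12, 9, 3, 3].
  S_2 = Σ v_i α_i^2 r_i = 6·1·0 + 9·12·1 + 8·9·4 + 11·3·7 + 5·3·6 = 717 ≡ 2.
  S = (5, 7, 2) ≠ 0, so r is not a codeword (an error is present).
Step 3: locate the error. For a single error e at position i, S_ℓ = v_i·e·α_i^ℓ, so α_err = S_1/S_0.
  S_0^{−1} = 5^{−1} = 8 (mod 13), so α_err = 7·8 = 56 ≡ 4 = α_4. Error position i = 4.
  Consistency check: S_2/S_1 = 2·2 = 4 ≡ 4 = α_err ✓ (single-error assumption holds).
Step 4: error magnitude e = S_0/v_4 = S_0·∏_{j≠4}(α_4 − α_j) = 5·6 = 30 ≡ 4 (mod 13).
Step 5: correct position 4: c_4 = r_4 − e = 7 − 4 ≡ 3 (mod 13). Hence c = [0, 1, 4, 3, 6].
  Check: interpolating c through the α_i gives m(x) = 11 + 11·x (degree < 2) with m(α_i) = c_i for every i, so c is indeed a codeword.


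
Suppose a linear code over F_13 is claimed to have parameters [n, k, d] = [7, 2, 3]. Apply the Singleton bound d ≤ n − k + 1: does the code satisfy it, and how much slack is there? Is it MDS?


Singleton RHS = n − k + 1 = 6, slack = 3, bound satisfied, not MDS.

Singleton bound: d ≤ n − k + 1.
Here n = 7, k = 2, so n − k + 1 = 6.
Given d = 3, check d ≤ 6: YES.
Slack = (n − k + 1) − d = 3.
The code is NOT MDS (slack = 3 > 0).
Description: the claimed parameters are [7, 2, 3]_13; such a code would be non-MDS.


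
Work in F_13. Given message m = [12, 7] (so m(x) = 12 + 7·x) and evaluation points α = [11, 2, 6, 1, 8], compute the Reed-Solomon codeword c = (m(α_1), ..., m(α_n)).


c = [11, 0, 2, 6, 3]

Message polynomial: m(x) = 12 + 7·x (mod 13).
For each evaluation point α_i, compute m(α_i) mod 13:
  α_1 = 11: Horner steps 7 → 11, so m(11) = 11.
  α_2 = 2: Horner steps 7 → 0, so m(2) = 0.
  α_3 = 6: Horner steps 7 → 2, so m(6) = 2.
  α_4 = 1: Horner steps 7 → 6, so m(1) = 6.
  α_5 = 8: Horner steps 7 → 3, so m(8) = 3.
Codeword c = [11, 0, 2, 6, 3] ∈ F_13^5.


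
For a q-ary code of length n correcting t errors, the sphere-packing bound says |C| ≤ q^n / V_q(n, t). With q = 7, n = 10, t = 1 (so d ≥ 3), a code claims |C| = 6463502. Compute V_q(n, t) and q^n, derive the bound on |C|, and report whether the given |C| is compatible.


V_q(n, t) = 61, q^n = 282475249, Hamming bound = 4630741, |C| = 6463502 > bound (violated).

Step 1: Compute V_q(n, t) = Σ_{j=0}^1 C(n, j) (q−1)^j.
  j = 0: C(10,0)·(6)^0 = 1·1 = 1.
  j = 1: C(10,1)·(6)^1 = 10·6 = 60.
  V_q(n, t) = 1 + 60 = 61.
Step 2: q^n = 7^10 = 282475249.
Step 3: Hamming bound ⌊q^n / V_q(n,t)⌋ = ⌊282475249/61⌋ = 4630741.
Step 4: Compare |C| = 6463502 to 4630741: violated.
The claimed |C| lies above the Hamming bound, so no 7-ary code of length 10 with d ≥ 3 can have 6463502 codewords.


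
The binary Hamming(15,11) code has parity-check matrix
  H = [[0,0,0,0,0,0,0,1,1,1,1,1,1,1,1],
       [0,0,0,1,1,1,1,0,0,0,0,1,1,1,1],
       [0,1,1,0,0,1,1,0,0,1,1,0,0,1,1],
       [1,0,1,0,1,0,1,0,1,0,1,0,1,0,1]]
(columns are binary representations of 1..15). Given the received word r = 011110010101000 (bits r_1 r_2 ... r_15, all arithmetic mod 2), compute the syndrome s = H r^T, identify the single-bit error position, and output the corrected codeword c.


s = (1, 1, 1, 0)^T, error position = 14, corrected codeword c = 011110010101010

Compute s = H r^T mod 2 one row at a time:
  s_1 = 1 + 0 + 1 + 0 + 1 + 0 + 0 + 0 = 3 ≡ 1 (mod 2).
  s_2 = 1 + 1 + 0 + 0 + 1 + 0 + 0 + 0 = 3 ≡ 1 (mod 2).
  s_3 = 1 + 1 + 0 + 0 + 1 + 0 + 0 + 0 = 3 ≡ 1 (mod 2).
  s_4 = 0 + 1 + 1 + 0 + 0 + 0 + 0 + 0 = 2 ≡ 0 (mod 2).
s = (1, 1, 1, 0)^T — this equals column 14 of H (binary 1110), so error is at position 14.
Correct: flip bit 14 of r = 011110010101000 to get c = 011110010101010.


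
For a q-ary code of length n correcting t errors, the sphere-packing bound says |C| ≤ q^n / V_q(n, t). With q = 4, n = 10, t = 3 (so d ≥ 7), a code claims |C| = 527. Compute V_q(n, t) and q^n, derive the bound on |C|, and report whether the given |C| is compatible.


V_q(n, t) = 3676, q^n = 1048576, Hamming bound = 285, |C| = 527 > bound (violated).

Step 1: Compute V_q(n, t) = Σ_{j=0}^3 C(n, j) (q−1)^j.
  j = 0: C(10,0)·(3)^0 = 1·1 = 1.
  j = 1: C(10,1)·(3)^1 = 10·3 = 30.
  j = 2: C(10,2)·(3)^2 = 45·9 = 405.
  j = 3: C(10,3)·(3)^3 = 120·27 = 3240.
  V_q(n, t) = 1 + 30 + 405 + 3240 = 3676.
Step 2: q^n = 4^10 = 1048576.
Step 3: Hamming bound ⌊q^n / V_q(n,t)⌋ = ⌊1048576/3676⌋ = 285.
Step 4: Compare |C| = 527 to 285: violated.
The claimed |C| lies above the Hamming bound, so no 4-ary code of length 10 with d ≥ 7 can have 527 codewords.


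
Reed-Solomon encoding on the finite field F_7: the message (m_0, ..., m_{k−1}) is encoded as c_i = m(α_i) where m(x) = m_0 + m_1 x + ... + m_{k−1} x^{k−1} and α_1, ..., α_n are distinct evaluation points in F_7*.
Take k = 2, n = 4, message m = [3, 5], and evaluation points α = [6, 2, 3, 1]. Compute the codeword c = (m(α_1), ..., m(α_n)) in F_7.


c = [5, 6, 4, 1]

Message polynomial: m(x) = 3 + 5·x (mod 7).
For each evaluation point α_i, compute m(α_i) mod 7:
  α_1 = 6: Horner steps 5 → 5, so m(6) = 5.
  α_2 = 2: Horner steps 5 → 6, so m(2) = 6.
  α_3 = 3: Horner steps 5 → 4, so m(3) = 4.
  α_4 = 1: Horner steps 5 → 1, so m(1) = 1.
Codeword c = [5, 6, 4, 1] ∈ F_7^4.


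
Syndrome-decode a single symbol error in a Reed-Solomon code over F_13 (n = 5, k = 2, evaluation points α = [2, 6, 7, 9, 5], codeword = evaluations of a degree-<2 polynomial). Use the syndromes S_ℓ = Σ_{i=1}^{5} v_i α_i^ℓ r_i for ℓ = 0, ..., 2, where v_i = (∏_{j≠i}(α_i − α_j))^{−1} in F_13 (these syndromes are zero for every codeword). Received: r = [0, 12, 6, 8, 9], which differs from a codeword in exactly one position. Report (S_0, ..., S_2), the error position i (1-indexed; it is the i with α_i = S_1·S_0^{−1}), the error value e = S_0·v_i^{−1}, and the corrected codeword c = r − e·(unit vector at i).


S = (5, 9, 11), error at position 3, error magnitude e = 4, c = [0, 12, 2, 8, 9].

Step 1: column multipliers v_i = (∏_{j≠i}(α_i − α_j))^{−1} mod 13.
  i = 1 (α = 2): (2−6)(2−7)(2−9)(2−5) = (−4)·(−5)·(−7)·(−3) = 420 ≡ 4, so v_1 = 4^{−1} = 10 (mod 13).
  i = 2 (α = 6): (6−2)(6−7)(6−9)(6−5) = 4·(−1)·(−3)·1 = 12 ≡ 12, so v_2 = 12^{−1} = 12 (mod 13).
  i = 3 (α = 7): (7−2)(7−6)(7−9)(7−5) = 5·1·(−2)·2 = −20 ≡ 6, so v_3 = 6^{−1} = 11 (mod 13).
  i = 4 (α = 9): (9−2)(9−6)(9−7)(9−5) = 7·3·2·4 = 168 ≡ 12, so v_4 = 12^{−1} = 12 (mod 13).
  i = 5 (α = 5): (5−2)(5−6)(5−7)(5−9) = 3·(−1)·(−2)·(−4) = −24 ≡ 2, so v_5 = 2^{−1} = 7 (mod 13).
  v = [10, 12, 11, 12, 7].
Step 2: syndromes of r = [0, 12, 6, 8, 9] (all sums mod 13).
  S_0 = Σ v_i r_i = 10·0 + 12·12 + 11·6 + 12·8 + 7·9 = 369 ≡ 5.
  S_1 = Σ v_i α_i r_i = 10·2·0 + 12·6·12 + 11·7·6 + 12·9·8 + 7·5·9 = 2505 ≡ 9.
  α_i^2 mod 13 = [4, 10, 10, 3, 12].
  S_2 = Σ v_i α_i^2 r_i = 10·4·0 + 12·10·12 + 11·10·6 + 12·3·8 + 7·12·9 = 3144 ≡ 11.
  S = (5, 9, 11) ≠ 0, so r is not a codeword (an error is present).
Step 3: locate the error. For a single error e at position i, S_ℓ = v_i·e·α_i^ℓ, so α_err = S_1/S_0.
  S_0^{−1} = 5^{−1} = 8 (mod 13), so α_err = 9·8 = 72 ≡ 7 = α_3. Error position i = 3.
  Consistency check: S_2/S_1 = 11·3 = 33 ≡ 7 = α_err ✓ (single-error assumption holds).
Step 4: error magnitude e = S_0/v_3 = S_0·∏_{j≠3}(α_3 − α_j) = 5·6 = 30 ≡ 4 (mod 13).
Step 5: correct position 3: c_3 = r_3 − e = 6 − 4 ≡ 2 (mod 13). Hence c = [0, 12, 2, 8, 9].
  Check: interpolating c through the α_i gives m(x) = 7 + 3·x (degree < 2) with m(α_i) = c_i for every i, so c is indeed a codeword.


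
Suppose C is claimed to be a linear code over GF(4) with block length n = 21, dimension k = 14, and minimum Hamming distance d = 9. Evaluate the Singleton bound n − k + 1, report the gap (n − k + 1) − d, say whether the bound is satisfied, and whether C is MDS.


Singleton RHS = n − k + 1 = 8, slack = -1, bound violated (no such code; not MDS).

Singleton bound: d ≤ n − k + 1.
Here n = 21, k = 14, so n − k + 1 = 8.
Given d = 9, check d ≤ 8: NO.
Slack = (n − k + 1) − d = -1.
The slack is negative: d = 9 exceeds n − k + 1 = 8 by 1, so the Singleton bound is violated and no linear [21, 14, 9]_4 code can exist. In particular it is not MDS (MDS requires d = n − k + 1 exactly).
Description: the claimed parameters are [21, 14, 9]_4; such a code would be impossible (violates the Singleton bound).


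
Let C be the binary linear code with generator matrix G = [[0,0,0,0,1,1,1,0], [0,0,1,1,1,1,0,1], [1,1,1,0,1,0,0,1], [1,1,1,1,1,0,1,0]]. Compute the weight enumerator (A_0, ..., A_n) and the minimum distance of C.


Weight distribution: A_0 = 1, A_1 = 1, A_3 = 2, A_4 = 5, A_5 = 5, A_6 = 2. Minimum distance d = 1.

Enumerate all 2^4 = 16 messages m ∈ F_2^4.
For each, compute codeword c = mG in F_2^8, then tally its weight.
  m = 0000 → c = 00000000, weight = 0.
  m = 1000 → c = 00001110, weight = 3.
  m = 0100 → c = 00111101, weight = 5.
  m = 1100 → c = 00110011, weight = 4.
  m = 0010 → c = 11101001, weight = 5.
  m = 1010 → c = 11100111, weight = 6.
  m = 0110 → c = 11010100, weight = 4.
  m = 1110 → c = 11011010, weight = 5.
  m = 0001 → c = 11111010, weight = 6.
  m = 1001 → c = 11110100, weight = 5.
  m = 0101 → c = 11000111, weight = 5.
  m = 1101 → c = 11001001, weight = 4.
  m = 0011 → c = 00010011, weight = 3.
  m = 1011 → c = 00011101, weight = 4.
  m = 0111 → c = 00101110, weight = 4.
  m = 1111 → c = 00100000, weight = 1.
Tally weights:
  weight 0: 1 codewords.
  weight 1: 1 codewords.
  weight 3: 2 codewords.
  weight 4: 5 codewords.
  weight 5: 5 codewords.
  weight 6: 2 codewords.
Minimum distance d = smallest w > 0 with A_w > 0 = 1.
Sanity: Σ A_w = 16 = 2^4 = 16 ✓.


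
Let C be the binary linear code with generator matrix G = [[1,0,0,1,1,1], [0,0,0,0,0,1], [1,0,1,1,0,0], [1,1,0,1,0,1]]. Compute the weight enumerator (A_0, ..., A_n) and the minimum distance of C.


Weight distribution: A_0 = 1, A_1 = 1, A_2 = 3, A_3 = 6, A_4 = 3, A_5 = 1, A_6 = 1. Minimum distance d = 1.

Enumerate all 2^4 = 16 messages m ∈ F_2^4.
For each, compute codeword c = mG in F_2^6, then tally its weight.
  m = 0000 → c = 000000, weight = 0.
  m = 1000 → c = 100111, weight = 4.
  m = 0100 → c = 000001, weight = 1.
  m = 1100 → c = 100110, weight = 3.
  m = 0010 → c = 101100, weight = 3.
  m = 1010 → c = 001011, weight = 3.
  m = 0110 → c = 101101, weight = 4.
  m = 1110 → c = 001010, weight = 2.
  m = 0001 → c = 110101, weight = 4.
  m = 1001 → c = 010010, weight = 2.
  m = 0101 → c = 110100, weight = 3.
  m = 1101 → c = 010011, weight = 3.
  m = 0011 → c = 011001, weight = 3.
  m = 1011 → c = 111110, weight = 5.
  m = 0111 → c = 011000, weight = 2.
  m = 1111 → c = 111111, weight = 6.
Tally weights:
  weight 0: 1 codewords.
  weight 1: 1 codewords.
  weight 2: 3 codewords.
  weight 3: 6 codewords.
  weight 4: 3 codewords.
  weight 5: 1 codewords.
  weight 6: 1 codewords.
Minimum distance d = smallest w > 0 with A_w > 0 = 1.
Sanity: Σ A_w = 16 = 2^4 = 16 ✓.


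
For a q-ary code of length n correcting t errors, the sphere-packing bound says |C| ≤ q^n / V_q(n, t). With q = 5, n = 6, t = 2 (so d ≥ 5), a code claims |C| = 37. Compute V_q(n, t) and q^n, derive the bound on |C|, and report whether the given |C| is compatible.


V_q(n, t) = 265, q^n = 15625, Hamming bound = 58, |C| = 37 ≤ bound (satisfied).

Step 1: Compute V_q(n, t) = Σ_{j=0}^2 C(n, j) (q−1)^j.
  j = 0: C(6,0)·(4)^0 = 1·1 = 1.
  j = 1: C(6,1)·(4)^1 = 6·4 = 24.
  j = 2: C(6,2)·(4)^2 = 15·16 = 240.
  V_q(n, t) = 1 + 24 + 240 = 265.
Step 2: q^n = 5^6 = 15625.
Step 3: Hamming bound ⌊q^n / V_q(n,t)⌋ = ⌊15625/265⌋ = 58.
Step 4: Compare |C| = 37 to 58: satisfied.
The claimed |C| lies below the Hamming bound.


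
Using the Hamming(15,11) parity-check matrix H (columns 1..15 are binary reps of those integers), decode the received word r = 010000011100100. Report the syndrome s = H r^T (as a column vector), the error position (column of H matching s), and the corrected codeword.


s = (0, 1, 0, 0)^T, error position = 4, corrected codeword c = 010100011100100

Compute s = H r^T mod 2 one row at a time:
  s_1 = 1 + 1 + 1 + 0 + 0 + 1 + 0 + 0 = 4 ≡ 0 (mod 2).
  s_2 = 0 + 0 + 0 + 0 + 0 + 1 + 0 + 0 = 1 ≡ 1 (mod 2).
  s_3 = 1 + 0 + 0 + 0 + 1 + 0 + 0 + 0 = 2 ≡ 0 (mod 2).
  s_4 = 0 + 0 + 0 + 0 + 1 + 0 + 1 + 0 = 2 ≡ 0 (mod 2).
s = (0, 1, 0, 0)^T — this equals column 4 of H (binary 0100), so error is at position 4.
Correct: flip bit 4 of r = 010000011100100 to get c = 010100011100100.


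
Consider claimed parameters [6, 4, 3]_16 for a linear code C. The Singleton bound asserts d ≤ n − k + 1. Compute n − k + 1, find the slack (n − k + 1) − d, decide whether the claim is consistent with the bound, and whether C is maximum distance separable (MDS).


Singleton RHS = n − k + 1 = 3, slack = 0, bound satisfied, MDS.

Singleton bound: d ≤ n − k + 1.
Here n = 6, k = 4, so n − k + 1 = 3.
Given d = 3, check d ≤ 3: YES.
Slack = (n − k + 1) − d = 0.
The code is MDS (slack = 0).
Description: the claimed parameters are [6, 4, 3]_16; such a code would be MDS (meets Singleton bound).


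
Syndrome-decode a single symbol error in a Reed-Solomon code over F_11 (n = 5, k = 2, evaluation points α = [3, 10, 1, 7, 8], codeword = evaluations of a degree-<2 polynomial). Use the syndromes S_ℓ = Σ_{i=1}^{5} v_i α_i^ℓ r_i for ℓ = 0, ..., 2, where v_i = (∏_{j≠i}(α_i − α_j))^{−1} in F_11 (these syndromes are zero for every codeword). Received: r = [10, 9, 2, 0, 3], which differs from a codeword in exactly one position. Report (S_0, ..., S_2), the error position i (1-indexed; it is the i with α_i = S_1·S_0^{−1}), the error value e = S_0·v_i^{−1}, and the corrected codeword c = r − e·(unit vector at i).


S = (8, 8, 8), error at position 3, error magnitude e = 9, c = [10, 9, 4, 0, 3].

Step 1: column multipliers v_i = (∏_{j≠i}(α_i − α_j))^{−1} mod 11.
  i = 1 (α = 3): (3−10)(3−1)(3−7)(3−8) = (−7)·2·(−4)·(−5) = −280 ≡ 6, so v_1 = 6^{−1} = 2 (mod 11).
  i = 2 (α = 10): (10−3)(10−1)(10−7)(10−8) = 7·9·3·2 = 378 ≡ 4, so v_2 = 4^{−1} = 3 (mod 11).
  i = 3 (α = 1): (1−3)(1−10)(1−7)(1−8) = (−2)·(−9)·(−6)·(−7) = 756 ≡ 8, so v_3 = 8^{−1} = 7 (mod 11).
  i = 4 (α = 7): (7−3)(7−10)(7−1)(7−8) = 4·(−3)·6·(−1) = 72 ≡ 6, so v_4 = 6^{−1} = 2 (mod 11).
  i = 5 (α = 8): (8−3)(8−10)(8−1)(8−7) = 5·(−2)·7·1 = −70 ≡ 7, so v_5 = 7^{−1} = 8 (mod 11).
  v = [2, 3, 7, 2, 8].
Step 2: syndromes of r = [10, 9, 2, 0, 3] (all sums mod 11).
  S_0 = Σ v_i r_i = 2·10 + 3·9 + 7·2 + 2·0 + 8·3 = 85 ≡ 8.
  S_1 = Σ v_i α_i r_i = 2·3·10 + 3·10·9 + 7·1·2 + 2·7·0 + 8·8·3 = 536 ≡ 8.
  α_i^2 mod 11 = [9, 1, 1, 5, 9].
  S_2 = Σ v_i α_i^2 r_i = 2·9·10 + 3·1·9 + 7·1·2 + 2·5·0 + 8·9·3 = 437 ≡ 8.
  S = (8, 8, 8) ≠ 0, so r is not a codeword (an error is present).
Step 3: locate the error. For a single error e at position i, S_ℓ = v_i·e·α_i^ℓ, so α_err = S_1/S_0.
  S_0^{−1} = 8^{−1} = 7 (mod 11), so α_err = 8·7 = 56 ≡ 1 = α_3. Error position i = 3.
  Consistency check: S_2/S_1 = 8·7 = 56 ≡ 1 = α_err ✓ (single-error assumption holds).
Step 4: error magnitude e = S_0/v_3 = S_0·∏_{j≠3}(α_3 − α_j) = 8·8 = 64 ≡ 9 (mod 11).
Step 5: correct position 3: c_3 = r_3 − e = 2 − 9 ≡ 4 (mod 11). Hence c = [10, 9, 4, 0, 3].
  Check: interpolating c through the α_i gives m(x) = 1 + 3·x (degree < 2) with m(α_i) = c_i for every i, so c is indeed a codeword.


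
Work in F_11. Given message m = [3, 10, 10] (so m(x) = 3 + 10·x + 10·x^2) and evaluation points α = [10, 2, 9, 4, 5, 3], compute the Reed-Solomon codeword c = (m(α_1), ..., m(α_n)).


c = [3, 8, 1, 5, 6, 2]

Message polynomial: m(x) = 3 + 10·x + 10·x^2 (mod 11).
For each evaluation point α_i, compute m(α_i) mod 11:
  α_1 = 10: Horner steps 10 → 0 → 3, so m(10) = 3.
  α_2 = 2: Horner steps 10 → 8 → 8, so m(2) = 8.
  α_3 = 9: Horner steps 10 → 1 → 1, so m(9) = 1.
  α_4 = 4: Horner steps 10 → 6 → 5, so m(4) = 5.
  α_5 = 5: Horner steps 10 → 5 → 6, so m(5) = 6.
  α_6 = 3: Horner steps 10 → 7 → 2, so m(3) = 2.
Codeword c = [3, 8, 1, 5, 6, 2] ∈ F_11^6.


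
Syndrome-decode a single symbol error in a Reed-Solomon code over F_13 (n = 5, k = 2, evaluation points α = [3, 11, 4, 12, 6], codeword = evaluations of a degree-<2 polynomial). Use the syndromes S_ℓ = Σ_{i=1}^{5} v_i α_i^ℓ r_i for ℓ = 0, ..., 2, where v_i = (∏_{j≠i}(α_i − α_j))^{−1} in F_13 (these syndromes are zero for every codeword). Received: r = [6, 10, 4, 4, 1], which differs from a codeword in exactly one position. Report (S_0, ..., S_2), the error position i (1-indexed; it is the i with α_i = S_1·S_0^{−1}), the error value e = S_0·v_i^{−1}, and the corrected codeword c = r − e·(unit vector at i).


S = (6, 11, 5), error at position 3, error magnitude e = 4, c = [6, 10, 0, 4, 1].

Step 1: column multipliers v_i = (∏_{j≠i}(α_i − α_j))^{−1} mod 13.
  i = 1 (α = 3): (3−11)(3−4)(3−12)(3−6) = (−8)·(−1)·(−9)·(−3) = 216 ≡ 8, so v_1 = 8^{−1} = 5 (mod 13).
  i = 2 (α = 11): (11−3)(11−4)(11−12)(11−6) = 8·7·(−1)·5 = −280 ≡ 6, so v_2 = 6^{−1} = 11 (mod 13).
  i = 3 (α = 4): (4−3)(4−11)(4−12)(4−6) = 1·(−7)·(−8)·(−2) = −112 ≡ 5, so v_3 = 5^{−1} = 8 (mod 13).
  i = 4 (α = 12): (12−3)(12−11)(12−4)(12−6) = 9·1·8·6 = 432 ≡ 3, so v_4 = 3^{−1} = 9 (mod 13).
  i = 5 (α = 6): (6−3)(6−11)(6−4)(6−12) = 3·(−5)·2·(−6) = 180 ≡ 11, so v_5 = 11^{−1} = 6 (mod 13).
  v = [5, 11, 8, 9, 6].
Step 2: syndromes of r = [6, 10, 4, 4, 1] (all sums mod 13).
  S_0 = Σ v_i r_i = 5·6 + 11·10 + 8·4 + 9·4 + 6·1 = 214 ≡ 6.
  S_1 = Σ v_i α_i r_i = 5·3·6 + 11·11·10 + 8·4·4 + 9·12·4 + 6·6·1 = 1896 ≡ 11.
  α_i^2 mod 13 = [9, 4, 3, 1, 10].
  S_2 = Σ v_i α_i^2 r_i = 5·9·6 + 11·4·10 + 8·3·4 + 9·1·4 + 6·10·1 = 902 ≡ 5.
  S = (6, 11, 5) ≠ 0, so r is not a codeword (an error is present).
Step 3: locate the error. For a single error e at position i, S_ℓ = v_i·e·α_i^ℓ, so α_err = S_1/S_0.
  S_0^{−1} = 6^{−1} = 11 (mod 13), so α_err = 11·11 = 121 ≡ 4 = α_3. Error position i = 3.
  Consistency check: S_2/S_1 = 5·6 = 30 ≡ 4 = α_err ✓ (single-error assumption holds).
Step 4: error magnitude e = S_0/v_3 = S_0·∏_{j≠3}(α_3 − α_j) = 6·5 = 30 ≡ 4 (mod 13).
Step 5: correct position 3: c_3 = r_3 − e = 4 − 4 ≡ 0 (mod 13). Hence c = [6, 10, 0, 4, 1].
  Check: interpolating c through the α_i gives m(x) = 11 + 7·x (degree < 2) with m(α_i) = c_i for every i, so c is indeed a codeword.


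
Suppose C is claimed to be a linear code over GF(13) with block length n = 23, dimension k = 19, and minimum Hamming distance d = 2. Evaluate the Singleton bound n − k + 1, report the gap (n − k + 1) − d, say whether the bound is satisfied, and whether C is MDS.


Singleton RHS = n − k + 1 = 5, slack = 3, bound satisfied, not MDS.

Singleton bound: d ≤ n − k + 1.
Here n = 23, k = 19, so n − k + 1 = 5.
Given d = 2, check d ≤ 5: YES.
Slack = (n − k + 1) − d = 3.
The code is NOT MDS (slack = 3 > 0).
Description: the claimed parameters are [23, 19, 2]_13; such a code would be non-MDS.


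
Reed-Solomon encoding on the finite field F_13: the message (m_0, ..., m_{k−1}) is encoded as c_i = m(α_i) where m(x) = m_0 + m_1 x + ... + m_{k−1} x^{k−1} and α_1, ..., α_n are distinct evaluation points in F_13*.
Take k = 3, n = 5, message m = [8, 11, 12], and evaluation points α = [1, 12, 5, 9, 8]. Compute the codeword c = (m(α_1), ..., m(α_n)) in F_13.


c = [5, 9, 12, 0, 6]

Message polynomial: m(x) = 8 + 11·x + 12·x^2 (mod 13).
For each evaluation point α_i, compute m(α_i) mod 13:
  α_1 = 1: Horner steps 12 → 10 → 5, so m(1) = 5.
  α_2 = 12: Horner steps 12 → 12 → 9, so m(12) = 9.
  α_3 = 5: Horner steps 12 → 6 → 12, so m(5) = 12.
  α_4 = 9: Horner steps 12 → 2 → 0, so m(9) = 0.
  α_5 = 8: Horner steps 12 → 3 → 6, so m(8) = 6.
Codeword c = [5, 9, 12, 0, 6] ∈ F_13^5.


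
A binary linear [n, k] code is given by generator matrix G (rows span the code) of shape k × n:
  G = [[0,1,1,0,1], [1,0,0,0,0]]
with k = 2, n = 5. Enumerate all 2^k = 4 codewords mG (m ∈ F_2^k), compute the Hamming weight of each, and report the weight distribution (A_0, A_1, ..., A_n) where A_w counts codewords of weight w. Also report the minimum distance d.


Weight distribution: A_0 = 1, A_1 = 1, A_3 = 1, A_4 = 1. Minimum distance d = 1.

Enumerate all 2^2 = 4 messages m ∈ F_2^2.
For each, compute codeword c = mG in F_2^5, then tally its weight.
  m = 00 → c = 00000, weight = 0.
  m = 10 → c = 01101, weight = 3.
  m = 01 → c = 10000, weight = 1.
  m = 11 → c = 11101, weight = 4.
Tally weights:
  weight 0: 1 codewords.
  weight 1: 1 codewords.
  weight 3: 1 codewords.
  weight 4: 1 codewords.
Minimum distance d = smallest w > 0 with A_w > 0 = 1.
Sanity: Σ A_w = 4 = 2^2 = 4 ✓.


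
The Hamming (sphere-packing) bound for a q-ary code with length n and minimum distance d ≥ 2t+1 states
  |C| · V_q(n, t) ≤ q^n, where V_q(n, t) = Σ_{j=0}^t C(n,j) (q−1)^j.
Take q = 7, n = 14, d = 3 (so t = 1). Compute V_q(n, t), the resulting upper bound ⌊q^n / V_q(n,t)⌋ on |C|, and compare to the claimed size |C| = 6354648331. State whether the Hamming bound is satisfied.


V_q(n, t) = 85, q^n = 678223072849, Hamming bound = 7979094974, |C| = 6354648331 ≤ bound (satisfied).

Step 1: Compute V_q(n, t) = Σ_{j=0}^1 C(n, j) (q−1)^j.
  j = 0: C(14,0)·(6)^0 = 1·1 = 1.
  j = 1: C(14,1)·(6)^1 = 14·6 = 84.
  V_q(n, t) = 1 + 84 = 85.
Step 2: q^n = 7^14 = 678223072849.
Step 3: Hamming bound ⌊q^n / V_q(n,t)⌋ = ⌊678223072849/85⌋ = 7979094974.
Step 4: Compare |C| = 6354648331 to 7979094974: satisfied.
The claimed |C| lies below the Hamming bound.


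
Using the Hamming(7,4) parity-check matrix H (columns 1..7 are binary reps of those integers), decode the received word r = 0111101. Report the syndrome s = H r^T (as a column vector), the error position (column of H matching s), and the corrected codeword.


s = (1, 1, 1)^T, error position = 7, corrected codeword c = 0111100

Compute s = H r^T mod 2 one row at a time:
  s_1 = 1 + 1 + 0 + 1 = 3 ≡ 1 (mod 2).
  s_2 = 1 + 1 + 0 + 1 = 3 ≡ 1 (mod 2).
  s_3 = 0 + 1 + 1 + 1 = 3 ≡ 1 (mod 2).
s = (1, 1, 1)^T — this equals column 7 of H (binary 111), so error is at position 7.
Correct: flip bit 7 of r = 0111101 to get c = 0111100.


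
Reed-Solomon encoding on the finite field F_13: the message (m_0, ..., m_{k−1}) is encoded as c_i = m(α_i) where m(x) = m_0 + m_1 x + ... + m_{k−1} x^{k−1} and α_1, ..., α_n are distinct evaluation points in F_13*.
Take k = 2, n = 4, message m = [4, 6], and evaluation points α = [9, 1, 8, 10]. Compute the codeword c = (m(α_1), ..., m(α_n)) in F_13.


c = [6, 10, 0, 12]

Message polynomial: m(x) = 4 + 6·x (mod 13).
For each evaluation point α_i, compute m(α_i) mod 13:
  α_1 = 9: Horner steps 6 → 6, so m(9) = 6.
  α_2 = 1: Horner steps 6 → 10, so m(1) = 10.
  α_3 = 8: Horner steps 6 → 0, so m(8) = 0.
  α_4 = 10: Horner steps 6 → 12, so m(10) = 12.
Codeword c = [6, 10, 0, 12] ∈ F_13^4.


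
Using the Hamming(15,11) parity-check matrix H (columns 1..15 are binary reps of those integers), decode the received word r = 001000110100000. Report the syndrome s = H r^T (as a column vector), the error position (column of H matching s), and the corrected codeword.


s = (0, 1, 1, 0)^T, error position = 6, corrected codeword c = 001001110100000

Compute s = H r^T mod 2 one row at a time:
  s_1 = 1 + 0 + 1 + 0 + 0 + 0 + 0 + 0 = 2 ≡ 0 (mod 2).
  s_2 = 0 + 0 + 0 + 1 + 0 + 0 + 0 + 0 = 1 ≡ 1 (mod 2).
  s_3 = 0 + 1 + 0 + 1 + 1 + 0 + 0 + 0 = 3 ≡ 1 (mod 2).
  s_4 = 0 + 1 + 0 + 1 + 0 + 0 + 0 + 0 = 2 ≡ 0 (mod 2).
s = (0, 1, 1, 0)^T — this equals column 6 of H (binary 0110), so error is at position 6.
Correct: flip bit 6 of r = 001000110100000 to get c = 001001110100000.


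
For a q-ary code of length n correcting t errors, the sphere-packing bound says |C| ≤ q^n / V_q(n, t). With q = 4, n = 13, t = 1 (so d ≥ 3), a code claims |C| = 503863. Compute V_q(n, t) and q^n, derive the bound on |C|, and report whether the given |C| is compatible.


V_q(n, t) = 40, q^n = 67108864, Hamming bound = 1677721, |C| = 503863 ≤ bound (satisfied).

Step 1: Compute V_q(n, t) = Σ_{j=0}^1 C(n, j) (q−1)^j.
  j = 0: C(13,0)·(3)^0 = 1·1 = 1.
  j = 1: C(13,1)·(3)^1 = 13·3 = 39.
  V_q(n, t) = 1 + 39 = 40.
Step 2: q^n = 4^13 = 67108864.
Step 3: Hamming bound ⌊q^n / V_q(n,t)⌋ = ⌊67108864/40⌋ = 1677721.
Step 4: Compare |C| = 503863 to 1677721: satisfied.
The claimed |C| lies below the Hamming bound.


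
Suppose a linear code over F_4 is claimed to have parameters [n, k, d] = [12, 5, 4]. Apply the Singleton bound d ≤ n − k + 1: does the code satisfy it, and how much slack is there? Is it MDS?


Singleton RHS = n − k + 1 = 8, slack = 4, bound satisfied, not MDS.

Singleton bound: d ≤ n − k + 1.
Here n = 12, k = 5, so n − k + 1 = 8.
Given d = 4, check d ≤ 8: YES.
Slack = (n − k + 1) − d = 4.
The code is NOT MDS (slack = 4 > 0).
Description: the claimed parameters are [12, 5, 4]_4; such a code would be non-MDS.


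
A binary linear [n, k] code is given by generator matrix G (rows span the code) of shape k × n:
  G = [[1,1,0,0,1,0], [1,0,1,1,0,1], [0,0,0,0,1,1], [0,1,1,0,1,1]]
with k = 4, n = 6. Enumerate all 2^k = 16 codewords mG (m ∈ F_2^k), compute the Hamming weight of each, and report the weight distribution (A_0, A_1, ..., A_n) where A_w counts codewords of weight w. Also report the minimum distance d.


Weight distribution: A_0 = 1, A_1 = 1, A_2 = 2, A_3 = 6, A_4 = 5, A_5 = 1. Minimum distance d = 1.

Enumerate all 2^4 = 16 messages m ∈ F_2^4.
For each, compute codeword c = mG in F_2^6, then tally its weight.
  m = 0000 → c = 000000, weight = 0.
  m = 1000 → c = 110010, weight = 3.
  m = 0100 → c = 101101, weight = 4.
  m = 1100 → c = 011111, weight = 5.
  m = 0010 → c = 000011, weight = 2.
  m = 1010 → c = 110001, weight = 3.
  m = 0110 → c = 101110, weight = 4.
  m = 1110 → c = 011100, weight = 3.
  m = 0001 → c = 011011, weight = 4.
  m = 1001 → c = 101001, weight = 3.
  m = 0101 → c = 110110, weight = 4.
  m = 1101 → c = 000100, weight = 1.
  m = 0011 → c = 011000, weight = 2.
  m = 1011 → c = 101010, weight = 3.
  m = 0111 → c = 110101, weight = 4.
  m = 1111 → c = 000111, weight = 3.
Tally weights:
  weight 0: 1 codewords.
  weight 1: 1 codewords.
  weight 2: 2 codewords.
  weight 3: 6 codewords.
  weight 4: 5 codewords.
  weight 5: 1 codewords.
Minimum distance d = smallest w > 0 with A_w > 0 = 1.
Sanity: Σ A_w = 16 = 2^4 = 16 ✓.


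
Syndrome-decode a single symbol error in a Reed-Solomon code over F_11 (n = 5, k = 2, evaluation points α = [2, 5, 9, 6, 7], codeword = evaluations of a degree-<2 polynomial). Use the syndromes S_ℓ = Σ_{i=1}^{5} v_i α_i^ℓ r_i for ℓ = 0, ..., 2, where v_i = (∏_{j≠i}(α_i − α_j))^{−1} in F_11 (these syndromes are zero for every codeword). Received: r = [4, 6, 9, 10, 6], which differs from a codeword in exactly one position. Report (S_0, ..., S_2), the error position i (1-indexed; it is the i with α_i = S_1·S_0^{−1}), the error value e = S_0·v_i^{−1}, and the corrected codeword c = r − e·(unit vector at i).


S = (4, 9, 1), error at position 2, error magnitude e = 3, c = [4, 3, 9, 10, 6].

Step 1: column multipliers v_i = (∏_{j≠i}(α_i − α_j))^{−1} mod 11.
  i = 1 (α = 2): (2−5)(2−9)(2−6)(2−7) = (−3)·(−7)·(−4)·(−5) = 420 ≡ 2, so v_1 = 2^{−1} = 6 (mod 11).
  i = 2 (α = 5): (5−2)(5−9)(5−6)(5−7) = 3·(−4)·(−1)·(−2) = −24 ≡ 9, so v_2 = 9^{−1} = 5 (mod 11).
  i = 3 (α = 9): (9−2)(9−5)(9−6)(9−7) = 7·4·3·2 = 168 ≡ 3, so v_3 = 3^{−1} = 4 (mod 11).
  i = 4 (α = 6): (6−2)(6−5)(6−9)(6−7) = 4·1·(−3)·(−1) = 12 ≡ 1, so v_4 = 1^{−1} = 1 (mod 11).
  i = 5 (α = 7): (7−2)(7−5)(7−9)(7−6) = 5·2·(−2)·1 = −20 ≡ 2, so v_5 = 2^{−1} = 6 (mod 11).
  v = [6, 5, 4, 1, 6].
Step 2: syndromes of r = [4, 6, 9, 10, 6] (all sums mod 11).
  S_0 = Σ v_i r_i = 6·4 + 5·6 + 4·9 + 1·10 + 6·6 = 136 ≡ 4.
  S_1 = Σ v_i α_i r_i = 6·2·4 + 5·5·6 + 4·9·9 + 1·6·10 + 6·7·6 = 834 ≡ 9.
  α_i^2 mod 11 = [4, 3, 4, 3, 5].
  S_2 = Σ v_i α_i^2 r_i = 6·4·4 + 5·3·6 + 4·4·9 + 1·3·10 + 6·5·6 = 540 ≡ 1.
  S = (4, 9, 1) ≠ 0, so r is not a codeword (an error is present).
Step 3: locate the error. For a single error e at position i, S_ℓ = v_i·e·α_i^ℓ, so α_err = S_1/S_0.
  S_0^{−1} = 4^{−1} = 3 (mod 11), so α_err = 9·3 = 27 ≡ 5 = α_2. Error position i = 2.
  Consistency check: S_2/S_1 = 1·5 = 5 ≡ 5 = α_err ✓ (single-error assumption holds).
Step 4: error magnitude e = S_0/v_2 = S_0·∏_{j≠2}(α_2 − α_j) = 4·9 = 36 ≡ 3 (mod 11).
Step 5: correct position 2: c_2 = r_2 − e = 6 − 3 ≡ 3 (mod 11). Hence c = [4, 3, 9, 10, 6].
  Check: interpolating c through the α_i gives m(x) = 1 + 7·x (degree < 2) with m(α_i) = c_i for every i, so c is indeed a codeword.


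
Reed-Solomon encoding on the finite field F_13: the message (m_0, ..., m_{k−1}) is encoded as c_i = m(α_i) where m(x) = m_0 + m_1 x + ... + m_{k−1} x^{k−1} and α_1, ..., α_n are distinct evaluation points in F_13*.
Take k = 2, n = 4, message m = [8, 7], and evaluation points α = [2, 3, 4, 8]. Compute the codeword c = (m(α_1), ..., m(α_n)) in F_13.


c = [9, 3, 10, 12]

Message polynomial: m(x) = 8 + 7·x (mod 13).
For each evaluation point α_i, compute m(α_i) mod 13:
  α_1 = 2: Horner steps 7 → 9, so m(2) = 9.
  α_2 = 3: Horner steps 7 → 3, so m(3) = 3.
  α_3 = 4: Horner steps 7 → 10, so m(4) = 10.
  α_4 = 8: Horner steps 7 → 12, so m(8) = 12.
Codeword c = [9, 3, 10, 12] ∈ F_13^4.


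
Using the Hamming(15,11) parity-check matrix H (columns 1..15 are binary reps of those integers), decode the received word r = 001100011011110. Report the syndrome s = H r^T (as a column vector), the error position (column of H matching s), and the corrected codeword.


s = (0, 0, 1, 0)^T, error position = 2, corrected codeword c = 011100011011110

Compute s = H r^T mod 2 one row at a time:
  s_1 = 1 + 1 + 0 + 1 + 1 + 1 + 1 + 0 = 6 ≡ 0 (mod 2).
  s_2 = 1 + 0 + 0 + 0 + 1 + 1 + 1 + 0 = 4 ≡ 0 (mod 2).
  s_3 = 0 + 1 + 0 + 0 + 0 + 1 + 1 + 0 = 3 ≡ 1 (mod 2).
  s_4 = 0 + 1 + 0 + 0 + 1 + 1 + 1 + 0 = 4 ≡ 0 (mod 2).
s = (0, 0, 1, 0)^T — this equals column 2 of H (binary 0010), so error is at position 2.
Correct: flip bit 2 of r = 001100011011110 to get c = 011100011011110.


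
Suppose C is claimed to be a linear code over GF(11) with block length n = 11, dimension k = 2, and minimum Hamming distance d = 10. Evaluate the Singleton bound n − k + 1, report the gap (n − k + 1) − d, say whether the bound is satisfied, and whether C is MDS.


Singleton RHS = n − k + 1 = 10, slack = 0, bound satisfied, MDS.

Singleton bound: d ≤ n − k + 1.
Here n = 11, k = 2, so n − k + 1 = 10.
Given d = 10, check d ≤ 10: YES.
Slack = (n − k + 1) − d = 0.
The code is MDS (slack = 0).
Description: the claimed parameters are [11, 2, 10]_11; such a code would be MDS (meets Singleton bound).
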